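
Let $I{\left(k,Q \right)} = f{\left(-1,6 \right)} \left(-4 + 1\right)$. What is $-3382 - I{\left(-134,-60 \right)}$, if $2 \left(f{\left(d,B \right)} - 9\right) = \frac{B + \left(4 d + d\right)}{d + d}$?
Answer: $- \frac{13423}{4} \approx -3355.8$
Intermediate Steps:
$f{\left(d,B \right)} = 9 + \frac{B + 5 d}{4 d}$ ($f{\left(d,B \right)} = 9 + \frac{\left(B + \left(4 d + d\right)\right) \frac{1}{d + d}}{2} = 9 + \frac{\left(B + 5 d\right) \frac{1}{2 d}}{2} = 9 + \frac{\frac{1}{2} \frac{1}{d} \left(B + 5 d\right)}{2} = 9 + \frac{B + 5 d}{4 d}$)
$I{\left(k,Q \right)} = - \frac{105}{4}$ ($I{\left(k,Q \right)} = \frac{6 + 41 \left(-1\right)}{4 \left(-1\right)} \left(-4 + 1\right) = \frac{1}{4} \left(-1\right) \left(6 - 41\right) \left(-3\right) = \frac{1}{4} \left(-1\right) \left(-35\right) \left(-3\right) = \frac{35}{4} \left(-3\right) = - \frac{105}{4}$)
$-3382 - I{\left(-134,-60 \right)} = -3382 - - \frac{105}{4} = -3382 + \frac{105}{4} = - \frac{13423}{4}$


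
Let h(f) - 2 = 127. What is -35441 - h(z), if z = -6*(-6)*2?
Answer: -35570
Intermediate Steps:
z = 72 (z = 36*2 = 72)
h(f) = 129 (h(f) = 2 + 127 = 129)
-35441 - h(z) = -35441 - 1*129 = -35441 - 129 = -35570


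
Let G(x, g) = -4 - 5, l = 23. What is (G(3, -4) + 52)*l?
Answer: 989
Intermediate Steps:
G(x, g) = -9
(G(3, -4) + 52)*l = (-9 + 52)*23 = 43*23 = 989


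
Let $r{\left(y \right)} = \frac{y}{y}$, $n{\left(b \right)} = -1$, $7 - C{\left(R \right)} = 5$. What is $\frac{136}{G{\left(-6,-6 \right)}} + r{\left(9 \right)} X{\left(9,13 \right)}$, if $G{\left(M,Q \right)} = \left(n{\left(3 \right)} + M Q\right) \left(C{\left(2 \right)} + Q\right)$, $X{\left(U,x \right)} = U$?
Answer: $\frac{281}{35} \approx 8.0286$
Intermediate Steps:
$C{\left(R \right)} = 2$ ($C{\left(R \right)} = 7 - 5 = 2$)
$r{\left(y \right)} = 1$
$G{\left(M,Q \right)} = \left(-1 + M Q\right) \left(2 + Q\right)$
$\frac{136}{G{\left(-6,-6 \right)}} + r{\left(9 \right)} X{\left(9,13 \right)} = \frac{136}{-2 - -6 - 6 \left(-6\right)^{2} + 2 \left(-6\right) \left(-6\right)} + 1 \cdot 9 = \frac{136}{-2 + 6 - 216 + 72} + 9 = \frac{136}{-140} + 9 = 136 \left(- \frac{1}{140}\right) + 9 = - \frac{34}{35} + 9 = \frac{281}{35}$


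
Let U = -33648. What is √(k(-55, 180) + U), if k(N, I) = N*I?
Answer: 2*I*√10887 ≈ 208.68*I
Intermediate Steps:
k(N, I) = I*N
√(k(-55, 180) + U) = √(180*(-55) - 33648) = √(-9900 - 33648) = √(-43548) = 2*I*√10887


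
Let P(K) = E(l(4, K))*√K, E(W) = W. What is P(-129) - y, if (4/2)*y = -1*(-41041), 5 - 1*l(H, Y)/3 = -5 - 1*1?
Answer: -41041/2 + 33*I*√129 ≈ -20521.0 + 374.81*I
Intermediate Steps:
l(H, Y) = 33 (l(H, Y) = 15 - 3*(-5 - 1*1) = 15 - 3*(-5 - 1) = 15 - 3*(-6) = 15 + 18 = 33)
P(K) = 33*√K
y = 41041/2 (y = (-1*(-41041))/2 = (½)*41041 = 41041/2 ≈ 20521.)
P(-129) - y = 33*√(-129) - 1*41041/2 = 33*(I*√129) - 41041/2 = 33*I*√129 - 41041/2 = -41041/2 + 33*I*√129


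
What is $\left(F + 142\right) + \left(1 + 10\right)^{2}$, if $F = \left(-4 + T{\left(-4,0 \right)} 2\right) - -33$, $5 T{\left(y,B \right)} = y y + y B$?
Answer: $\frac{1492}{5} \approx 298.4$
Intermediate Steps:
$T{\left(y,B \right)} = \frac{y^{2}}{5} + \frac{B y}{5}$ ($T{\left(y,B \right)} = \frac{y y + y B}{5} = \frac{y^{2} + B y}{5} = \frac{y^{2}}{5} + \frac{B y}{5}$)
$F = \frac{177}{5}$ ($F = \left(-4 + \frac{1}{5} \left(-4\right) \left(0 - 4\right) 2\right) - -33 = \left(-4 + \frac{1}{5} \left(-4\right) \left(-4\right) 2\right) + 33 = \left(-4 + \frac{16}{5} \cdot 2\right) + 33 = \left(-4 + \frac{32}{5}\right) + 33 = \frac{12}{5} + 33 = \frac{177}{5} \approx 35.4$)
$\left(F + 142\right) + \left(1 + 10\right)^{2} = \left(\frac{177}{5} + 142\right) + \left(1 + 10\right)^{2} = \frac{887}{5} + 11^{2} = \frac{887}{5} + 121 = \frac{1492}{5}$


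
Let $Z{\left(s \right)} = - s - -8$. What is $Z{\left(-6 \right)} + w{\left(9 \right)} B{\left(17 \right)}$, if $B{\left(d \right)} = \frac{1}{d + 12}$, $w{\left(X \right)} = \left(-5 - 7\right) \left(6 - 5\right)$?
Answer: $\frac{394}{29} \approx 13.586$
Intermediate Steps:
$Z{\left(s \right)} = 8 - s$ ($Z{\left(s \right)} = - s + 8 = 8 - s$)
$w{\left(X \right)} = -12$ ($w{\left(X \right)} = \left(-12\right) 1 = -12$)
$B{\left(d \right)} = \frac{1}{12 + d}$
$Z{\left(-6 \right)} + w{\left(9 \right)} B{\left(17 \right)} = \left(8 - -6\right) - \frac{12}{12 + 17} = \left(8 + 6\right) - \frac{12}{29} = 14 - \frac{12}{29} = \frac{394}{29}$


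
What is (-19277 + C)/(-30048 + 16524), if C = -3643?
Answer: 1910/1127 ≈ 1.6948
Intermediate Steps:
(-19277 + C)/(-30048 + 16524) = (-19277 - 3643)/(-30048 + 16524) = -22920/(-13524) = -22920*(-1/13524) = 1910/1127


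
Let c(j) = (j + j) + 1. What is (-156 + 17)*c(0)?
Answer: -139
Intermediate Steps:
c(j) = 1 + 2*j (c(j) = 2*j + 1 = 1 + 2*j)
(-156 + 17)*c(0) = (-156 + 17)*(1 + 2*0) = -139*(1 + 0) = -139*1 = -139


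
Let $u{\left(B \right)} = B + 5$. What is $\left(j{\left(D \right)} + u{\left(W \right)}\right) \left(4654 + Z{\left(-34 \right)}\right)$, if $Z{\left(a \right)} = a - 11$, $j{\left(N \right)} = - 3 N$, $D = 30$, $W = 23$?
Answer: $-285758$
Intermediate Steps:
$u{\left(B \right)} = 5 + B$
$Z{\left(a \right)} = -11 + a$
$\left(j{\left(D \right)} + u{\left(W \right)}\right) \left(4654 + Z{\left(-34 \right)}\right) = \left(\left(-3\right) 30 + \left(5 + 23\right)\right) \left(4654 - 45\right) = \left(-90 + 28\right) \left(4654 - 45\right) = \left(-62\right) 4609 = -285758$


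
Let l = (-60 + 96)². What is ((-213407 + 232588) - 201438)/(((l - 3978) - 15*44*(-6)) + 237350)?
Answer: -182257/238628 ≈ -0.76377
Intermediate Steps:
l = 1296 (l = 36² = 1296)
((-213407 + 232588) - 201438)/(((l - 3978) - 15*44*(-6)) + 237350) = ((-213407 + 232588) - 201438)/(((1296 - 3978) - 15*44*(-6)) + 237350) = (19181 - 201438)/((-2682 - 660*(-6)) + 237350) = -182257/((-2682 + 3960) + 237350) = -182257/(1278 + 237350) = -182257/238628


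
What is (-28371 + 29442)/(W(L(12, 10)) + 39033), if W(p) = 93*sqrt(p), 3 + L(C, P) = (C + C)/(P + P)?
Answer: 2580515/94048806 - 3689*I*sqrt(5)/94048806 ≈ 0.027438 - 8.7708e-5*I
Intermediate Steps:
L(C, P) = -3 + C/P (L(C, P) = -3 + (C + C)/(P + P) = -3 + (2*C)/((2*P)) = -3 + (2*C)*(1/(2*P)) = -3 + C/P)
(-28371 + 29442)/(W(L(12, 10)) + 39033) = (-28371 + 29442)/(93*sqrt(-3 + 12/10) + 39033) = 1071/(93*sqrt(-3 + 12*(1/10)) + 39033) = 1071/(93*sqrt(-3 + 6/5) + 39033) = 1071/(93*sqrt(-9/5) + 39033) = 1071/(93*(3*I*sqrt(5)/5) + 39033) = 1071/(279*I*sqrt(5)/5 + 39033) = 1071/(39033 + 279*I*sqrt(5)/5)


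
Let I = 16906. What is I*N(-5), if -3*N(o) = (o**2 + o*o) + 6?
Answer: -946736/3 ≈ -3.1558e+5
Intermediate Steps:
N(o) = -2 - 2*o**2/3 (N(o) = -((o**2 + o*o) + 6)/3 = -((o**2 + o**2) + 6)/3 = -(2*o**2 + 6)/3 = -(6 + 2*o**2)/3 = -2 - 2*o**2/3)
I*N(-5) = 16906*(-2 - 2/3*(-5)**2) = 16906*(-2 - 2/3*25) = 16906*(-2 - 50/3) = 16906*(-56/3) = -946736/3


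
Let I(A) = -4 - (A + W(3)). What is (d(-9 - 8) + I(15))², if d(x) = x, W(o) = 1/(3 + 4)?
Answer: 64009/49 ≈ 1306.3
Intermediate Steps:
W(o) = ⅐ (W(o) = 1/7 = ⅐)
I(A) = -29/7 - A (I(A) = -4 - (A + ⅐) = -4 - (⅐ + A) = -4 + (-⅐ - A) = -29/7 - A)
(d(-9 - 8) + I(15))² = ((-9 - 8) + (-29/7 - 1*15))² = (-17 + (-29/7 - 15))² = (-17 - 134/7)² = (-253/7)² = 64009/49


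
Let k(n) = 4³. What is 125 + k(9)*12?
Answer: 893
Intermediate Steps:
k(n) = 64
125 + k(9)*12 = 125 + 64*12 = 125 + 768 = 893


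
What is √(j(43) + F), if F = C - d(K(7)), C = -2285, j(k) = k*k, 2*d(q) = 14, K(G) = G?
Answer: I*√443 ≈ 21.048*I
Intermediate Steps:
d(q) = 7 (d(q) = (½)*14 = 7)
j(k) = k²
F = -2292 (F = -2285 - 1*7 = -2285 - 7 = -2292)
√(j(43) + F) = √(43² - 2292) = √(1849 - 2292) = √(-443) = I*√443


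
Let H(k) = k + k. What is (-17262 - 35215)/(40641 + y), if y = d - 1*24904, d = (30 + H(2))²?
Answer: -52477/16893 ≈ -3.1064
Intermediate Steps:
H(k) = 2*k
d = 1156 (d = (30 + 2*2)² = (30 + 4)² = 34² = 1156)
y = -23748 (y = 1156 - 1*24904 = 1156 - 24904 = -23748)
(-17262 - 35215)/(40641 + y) = (-17262 - 35215)/(40641 - 23748) = -52477/16893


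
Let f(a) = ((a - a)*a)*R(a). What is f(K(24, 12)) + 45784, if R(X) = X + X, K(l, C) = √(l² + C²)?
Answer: 45784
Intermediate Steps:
K(l, C) = √(C² + l²)
R(X) = 2*X
f(a) = 0 (f(a) = ((a - a)*a)*(2*a) = (0*a)*(2*a) = 0*(2*a) = 0)
f(K(24, 12)) + 45784 = 0 + 45784 = 45784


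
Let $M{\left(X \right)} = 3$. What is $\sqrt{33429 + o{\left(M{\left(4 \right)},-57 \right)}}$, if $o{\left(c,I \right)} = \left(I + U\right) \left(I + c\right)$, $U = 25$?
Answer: $\sqrt{35157} \approx 187.5$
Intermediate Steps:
$o{\left(c,I \right)} = \left(25 + I\right) \left(I + c\right)$ ($o{\left(c,I \right)} = \left(I + 25\right) \left(I + c\right) = \left(25 + I\right) \left(I + c\right)$)
$\sqrt{33429 + o{\left(M{\left(4 \right)},-57 \right)}} = \sqrt{33429 + \left(\left(-57\right)^{2} + 25 \left(-57\right) + 25 \cdot 3 - 171\right)} = \sqrt{33429 + \left(3249 - 1425 + 75 - 171\right)} = \sqrt{33429 + 1728} = \sqrt{35157}$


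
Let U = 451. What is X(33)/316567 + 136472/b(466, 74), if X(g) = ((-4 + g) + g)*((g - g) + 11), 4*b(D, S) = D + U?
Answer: 24687250270/41470277 ≈ 595.30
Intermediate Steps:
b(D, S) = 451/4 + D/4 (b(D, S) = (D + 451)/4 = (451 + D)/4 = 451/4 + D/4)
X(g) = -44 + 22*g (X(g) = (-4 + 2*g)*(0 + 11) = (-4 + 2*g)*11 = -44 + 22*g)
X(33)/316567 + 136472/b(466, 74) = (-44 + 22*33)/316567 + 136472/(451/4 + (1/4)*466) = (-44 + 726)*(1/316567) + 136472/(451/4 + 233/2) = 682*(1/316567) + 136472/(917/4) = 682/316567 + 136472*(4/917) = 682/316567 + 77984/131 = 24687250270/41470277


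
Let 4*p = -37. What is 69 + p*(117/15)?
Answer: -63/20 ≈ -3.1500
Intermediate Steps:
p = -37/4 (p = (¼)*(-37) = -37/4 ≈ -9.2500)
69 + p*(117/15) = 69 - 4329/(4*15) = 69 - 37/4*39/5 = 69 - 1443/20 = -63/20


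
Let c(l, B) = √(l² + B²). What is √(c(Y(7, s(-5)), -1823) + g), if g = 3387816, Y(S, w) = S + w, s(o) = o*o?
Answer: √(3387816 + √3324353) ≈ 1841.1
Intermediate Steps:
s(o) = o²
c(l, B) = √(B² + l²)
√(c(Y(7, s(-5)), -1823) + g) = √(√((-1823)² + (7 + (-5)²)²) + 3387816) = √(√(3323329 + (7 + 25)²) + 3387816) = √(√(3323329 + 32²) + 3387816) = √(√(3323329 + 1024) + 3387816) = √(√3324353 + 3387816) = √(3387816 + √3324353)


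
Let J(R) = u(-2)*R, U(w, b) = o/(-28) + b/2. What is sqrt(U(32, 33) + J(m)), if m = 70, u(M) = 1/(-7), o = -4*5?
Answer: sqrt(1414)/14 ≈ 2.6859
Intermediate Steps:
o = -20
u(M) = -1/7
U(w, b) = 5/7 + b/2 (U(w, b) = -20/(-28) + b/2 = -20*(-1/28) + b*(1/2) = 5/7 + b/2)
J(R) = -R/7
sqrt(U(32, 33) + J(m)) = sqrt((5/7 + (1/2)*33) - 1/7*70) = sqrt((5/7 + 33/2) - 10) = sqrt(241/14 - 10) = sqrt(101/14) = sqrt(1414)/14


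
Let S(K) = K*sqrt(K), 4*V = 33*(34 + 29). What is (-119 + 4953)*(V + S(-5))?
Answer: 5024943/2 - 24170*I*sqrt(5) ≈ 2.5125e+6 - 54046.0*I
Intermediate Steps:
V = 2079/4 (V = (33*(34 + 29))/4 = (33*63)/4 = (1/4)*2079 = 2079/4 ≈ 519.75)
S(K) = K**(3/2)
(-119 + 4953)*(V + S(-5)) = (-119 + 4953)*(2079/4 + (-5)**(3/2)) = 4834*(2079/4 - 5*I*sqrt(5)) = 5024943/2 - 24170*I*sqrt(5)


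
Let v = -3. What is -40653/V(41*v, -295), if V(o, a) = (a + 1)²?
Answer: -4517/9604 ≈ -0.47032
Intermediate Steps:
V(o, a) = (1 + a)²
-40653/V(41*v, -295) = -40653/(1 - 295)² = -40653/((-294)²) = -40653/86436 = -40653*1/86436 = -4517/9604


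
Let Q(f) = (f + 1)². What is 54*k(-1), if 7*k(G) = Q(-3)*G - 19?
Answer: -1242/7 ≈ -177.43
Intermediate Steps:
Q(f) = (1 + f)²
k(G) = -19/7 + 4*G/7 (k(G) = ((1 - 3)²*G - 19)/7 = ((-2)²*G - 19)/7 = (4*G - 19)/7 = (-19 + 4*G)/7 = -19/7 + 4*G/7)
54*k(-1) = 54*(-19/7 + (4/7)*(-1)) = 54*(-19/7 - 4/7) = 54*(-23/7) = -1242/7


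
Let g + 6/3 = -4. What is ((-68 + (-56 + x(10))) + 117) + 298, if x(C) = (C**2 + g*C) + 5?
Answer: 336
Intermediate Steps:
g = -6 (g = -2 - 4 = -6)
x(C) = 5 + C**2 - 6*C (x(C) = (C**2 - 6*C) + 5 = 5 + C**2 - 6*C)
((-68 + (-56 + x(10))) + 117) + 298 = ((-68 + (-56 + (5 + 10**2 - 6*10))) + 117) + 298 = ((-68 + (-56 + (5 + 100 - 60))) + 117) + 298 = ((-68 + (-56 + 45)) + 117) + 298 = ((-68 - 11) + 117) + 298 = (-79 + 117) + 298 = 38 + 298 = 336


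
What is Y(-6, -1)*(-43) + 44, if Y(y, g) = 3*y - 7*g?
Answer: 517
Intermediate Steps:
Y(y, g) = -7*g + 3*y
Y(-6, -1)*(-43) + 44 = (-7*(-1) + 3*(-6))*(-43) + 44 = (7 - 18)*(-43) + 44 = -11*(-43) + 44 = 473 + 44 = 517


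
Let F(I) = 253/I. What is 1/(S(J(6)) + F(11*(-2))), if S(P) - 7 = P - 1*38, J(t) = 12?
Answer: -2/61 ≈ -0.032787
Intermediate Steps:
S(P) = -31 + P (S(P) = 7 + (P - 1*38) = 7 + (P - 38) = 7 + (-38 + P) = -31 + P)
1/(S(J(6)) + F(11*(-2))) = 1/((-31 + 12) + 253/((11*(-2)))) = 1/(-19 + 253/(-22)) = 1/(-19 + 253*(-1/22)) = 1/(-19 - 23/2) = 1/(-61/2) = -2/61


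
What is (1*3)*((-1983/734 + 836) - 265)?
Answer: 1251393/734 ≈ 1704.9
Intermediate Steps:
(1*3)*((-1983/734 + 836) - 265) = 3*((-1983*1/734 + 836) - 265) = 3*((-1983/734 + 836) - 265) = 3*(611641/734 - 265) = 3*(417131/734) = 1251393/734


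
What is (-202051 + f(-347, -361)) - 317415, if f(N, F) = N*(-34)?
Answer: -507668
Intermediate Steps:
f(N, F) = -34*N
(-202051 + f(-347, -361)) - 317415 = (-202051 - 34*(-347)) - 317415 = (-202051 + 11798) - 317415 = -190253 - 317415 = -507668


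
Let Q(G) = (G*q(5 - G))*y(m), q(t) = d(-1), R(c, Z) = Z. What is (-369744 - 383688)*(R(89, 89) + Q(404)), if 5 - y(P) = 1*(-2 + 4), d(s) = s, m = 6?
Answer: 846104136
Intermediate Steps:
q(t) = -1
y(P) = 3 (y(P) = 5 - (-2 + 4) = 5 - 2 = 3)
Q(G) = -3*G (Q(G) = (G*(-1))*3 = -G*3 = -3*G)
(-369744 - 383688)*(R(89, 89) + Q(404)) = (-369744 - 383688)*(89 - 3*404) = -753432*(89 - 1212) = -753432*(-1123) = 846104136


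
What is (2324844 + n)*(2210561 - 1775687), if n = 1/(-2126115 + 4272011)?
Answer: 1084765674222203325/1072948 ≈ 1.0110e+12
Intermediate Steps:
n = 1/2145896 ≈ 4.6601e-7
(2324844 + n)*(2210561 - 1775687) = (2324844 + 1/2145896)*(2210561 - 1775687) = (4988873440225/2145896)*434874 = 1084765674222203325/1072948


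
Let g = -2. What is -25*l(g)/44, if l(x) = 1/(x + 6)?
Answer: -25/176 ≈ -0.14205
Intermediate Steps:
l(x) = 1/(6 + x)
-25*l(g)/44 = -25/(6 - 2)/44 = -25/4*(1/44) = -25*1/4*(1/44) = -25/4*1/44 = -25/176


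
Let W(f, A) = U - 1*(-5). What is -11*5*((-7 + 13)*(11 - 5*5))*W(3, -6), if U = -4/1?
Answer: 4620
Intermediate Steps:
U = -4 (U = -4*1 = -4)
W(f, A) = 1 (W(f, A) = -4 - 1*(-5) = -4 + 5 = 1)
-11*5*((-7 + 13)*(11 - 5*5))*W(3, -6) = -11*5*((-7 + 13)*(11 - 5*5)) = -11*5*(6*(11 - 25)) = -11*5*(6*(-14)) = -11*5*(-84) = -(-4620) = -11*(-420) = 4620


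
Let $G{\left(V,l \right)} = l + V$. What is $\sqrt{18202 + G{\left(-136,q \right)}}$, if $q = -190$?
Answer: $2 \sqrt{4469} \approx 133.7$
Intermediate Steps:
$G{\left(V,l \right)} = V + l$
$\sqrt{18202 + G{\left(-136,q \right)}} = \sqrt{18202 - 326} = \sqrt{17876} = 2 \sqrt{4469}$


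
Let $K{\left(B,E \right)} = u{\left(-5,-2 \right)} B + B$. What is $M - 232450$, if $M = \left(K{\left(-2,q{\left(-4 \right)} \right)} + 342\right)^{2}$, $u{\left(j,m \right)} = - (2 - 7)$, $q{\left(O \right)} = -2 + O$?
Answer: $-123550$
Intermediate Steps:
$u{\left(j,m \right)} = 5$ ($u{\left(j,m \right)} = - (2 - 7) = \left(-1\right) \left(-5\right) = 5$)
$K{\left(B,E \right)} = 6 B$ ($K{\left(B,E \right)} = 5 B + B = 6 B$)
$M = 108900$ ($M = \left(6 \left(-2\right) + 342\right)^{2} = \left(-12 + 342\right)^{2} = 330^{2} = 108900$)
$M - 232450 = 108900 - 232450 = -123550$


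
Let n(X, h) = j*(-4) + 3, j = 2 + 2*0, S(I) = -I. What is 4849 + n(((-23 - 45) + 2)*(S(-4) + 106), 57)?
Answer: 4844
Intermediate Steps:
j = 2 (j = 2 + 0 = 2)
n(X, h) = -5 (n(X, h) = 2*(-4) + 3 = -8 + 3 = -5)
4849 + n(((-23 - 45) + 2)*(S(-4) + 106), 57) = 4849 - 5 = 4844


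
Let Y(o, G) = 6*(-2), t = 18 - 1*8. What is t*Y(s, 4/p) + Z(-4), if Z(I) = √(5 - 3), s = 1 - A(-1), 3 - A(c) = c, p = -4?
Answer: -120 + √2 ≈ -118.59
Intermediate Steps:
A(c) = 3 - c
t = 10 (t = 18 - 8 = 10)
s = -3 (s = 1 - (3 - 1*(-1)) = 1 - (3 + 1) = 1 - 1*4 = 1 - 4 = -3)
Y(o, G) = -12
Z(I) = √2
t*Y(s, 4/p) + Z(-4) = 10*(-12) + √2 = -120 + √2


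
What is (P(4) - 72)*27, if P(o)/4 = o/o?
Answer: -1836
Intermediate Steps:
P(o) = 4 (P(o) = 4*(o/o) = 4*1 = 4)
(P(4) - 72)*27 = (4 - 72)*27 = -68*27 = -1836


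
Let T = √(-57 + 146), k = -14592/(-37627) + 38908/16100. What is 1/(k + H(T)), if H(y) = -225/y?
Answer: -5724915298463025175/1145115242645560543576 - 5160757760832515625*√89/1145115242645560543576 ≈ -0.047516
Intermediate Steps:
k = 424730629/151448675 (k = -14592*(-1/37627) + 38908*(1/16100) = 14592/37627 + 9727/4025 = 424730629/151448675 ≈ 2.8045)
T = √89 ≈ 9.4340
1/(k + H(T)) = 1/(424730629/151448675 - 225*√89/89)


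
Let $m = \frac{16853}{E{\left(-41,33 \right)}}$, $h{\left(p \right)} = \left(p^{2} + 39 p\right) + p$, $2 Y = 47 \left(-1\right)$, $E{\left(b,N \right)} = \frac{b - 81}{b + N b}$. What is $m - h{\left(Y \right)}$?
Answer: $\frac{47080775}{244} \approx 1.9295 \cdot 10^{5}$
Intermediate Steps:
$E{\left(b,N \right)} = \frac{-81 + b}{b + N b}$
$Y = - \frac{47}{2}$ ($Y = \frac{47 \left(-1\right)}{2} = \frac{1}{2} \left(-47\right) = - \frac{47}{2} \approx -23.5$)
$h{\left(p \right)} = p^{2} + 40 p$
$m = \frac{11746541}{61}$ ($m = \frac{16853}{\frac{1}{-41} \frac{1}{1 + 33} \left(-81 - 41\right)} = \frac{16853}{\left(- \frac{1}{41}\right) \frac{1}{34} \left(-122\right)} = \frac{16853}{\frac{61}{697}} = 16853 \cdot \frac{697}{61} = \frac{11746541}{61} \approx 1.9257 \cdot 10^{5}$)
$m - h{\left(Y \right)} = \frac{11746541}{61} - - \frac{47 \left(40 - \frac{47}{2}\right)}{2} = \frac{11746541}{61} - \left(- \frac{47}{2}\right) \frac{33}{2} = \frac{11746541}{61} - - \frac{1551}{4} = \frac{11746541}{61} + \frac{1551}{4} = \frac{47080775}{244}$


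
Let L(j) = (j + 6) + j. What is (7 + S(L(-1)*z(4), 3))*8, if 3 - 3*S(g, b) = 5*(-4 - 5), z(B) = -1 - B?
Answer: 184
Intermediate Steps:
L(j) = 6 + 2*j (L(j) = (6 + j) + j = 6 + 2*j)
S(g, b) = 16 (S(g, b) = 1 - 5*(-4 - 5)/3 = 1 - 5*(-9)/3 = 1 - ⅓*(-45) = 1 + 15 = 16)
(7 + S(L(-1)*z(4), 3))*8 = (7 + 16)*8 = 23*8 = 184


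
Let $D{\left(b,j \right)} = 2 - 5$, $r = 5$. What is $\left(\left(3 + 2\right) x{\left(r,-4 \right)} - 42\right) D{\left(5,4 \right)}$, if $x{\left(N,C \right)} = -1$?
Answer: $141$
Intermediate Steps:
$D{\left(b,j \right)} = -3$ ($D{\left(b,j \right)} = 2 - 5 = -3$)
$\left(\left(3 + 2\right) x{\left(r,-4 \right)} - 42\right) D{\left(5,4 \right)} = \left(\left(3 + 2\right) \left(-1\right) - 42\right) \left(-3\right) = \left(5 \left(-1\right) - 42\right) \left(-3\right) = \left(-5 - 42\right) \left(-3\right) = \left(-47\right) \left(-3\right) = 141$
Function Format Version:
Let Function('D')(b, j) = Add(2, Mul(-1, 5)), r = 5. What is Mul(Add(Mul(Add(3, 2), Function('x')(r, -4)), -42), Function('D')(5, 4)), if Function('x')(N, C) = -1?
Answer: 141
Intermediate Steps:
Function('D')(b, j) = -3 (Function('D')(b, j) = Add(2, -5) = -3)
Mul(Add(Mul(Add(3, 2), Function('x')(r, -4)), -42), Function('D')(5, 4)) = Mul(Add(Mul(Add(3, 2), -1), -42), -3) = Mul(Add(Mul(5, -1), -42), -3) = Mul(Add(-5, -42), -3) = Mul(-47, -3) = 141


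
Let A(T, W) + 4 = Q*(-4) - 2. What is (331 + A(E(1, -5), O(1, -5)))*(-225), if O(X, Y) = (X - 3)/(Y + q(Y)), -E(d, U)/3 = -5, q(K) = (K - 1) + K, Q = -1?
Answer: -74025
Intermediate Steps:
q(K) = -1 + 2*K (q(K) = (-1 + K) + K = -1 + 2*K)
E(d, U) = 15 (E(d, U) = -3*(-5) = 15)
O(X, Y) = (-3 + X)/(-1 + 3*Y) (O(X, Y) = (X - 3)/(Y + (-1 + 2*Y)) = (-3 + X)/(-1 + 3*Y))
A(T, W) = -2 (A(T, W) = -4 + (-1*(-4) - 2) = -4 + (4 - 2) = -4 + 2 = -2)
(331 + A(E(1, -5), O(1, -5)))*(-225) = (331 - 2)*(-225) = 329*(-225) = -74025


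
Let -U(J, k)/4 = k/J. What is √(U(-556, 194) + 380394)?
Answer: 4*√459351215/139 ≈ 616.76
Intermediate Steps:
U(J, k) = -4*k/J
√(U(-556, 194) + 380394) = √(-4*194/(-556) + 380394) = √(-4*194*(-1/556) + 380394) = √(194/139 + 380394) = √(52874960/139) = 4*√459351215/139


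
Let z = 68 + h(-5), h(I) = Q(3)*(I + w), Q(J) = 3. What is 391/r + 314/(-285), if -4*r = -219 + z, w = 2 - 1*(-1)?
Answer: 396442/44745 ≈ 8.8600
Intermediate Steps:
w = 3 (w = 2 + 1 = 3)
h(I) = 9 + 3*I (h(I) = 3*(I + 3) = 3*(3 + I) = 9 + 3*I)
z = 62 (z = 68 + (9 + 3*(-5)) = 68 + (9 - 15) = 68 - 6 = 62)
r = 157/4 (r = -(-219 + 62)/4 = -¼*(-157) = 157/4 ≈ 39.250)
391/r + 314/(-285) = 391/(157/4) + 314/(-285) = 391*(4/157) + 314*(-1/285) = 1564/157 - 314/285 = 396442/44745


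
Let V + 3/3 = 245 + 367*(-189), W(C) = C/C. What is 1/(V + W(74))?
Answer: -1/69118 ≈ -1.4468e-5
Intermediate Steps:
W(C) = 1
V = -69119 (V = -1 + (245 + 367*(-189)) = -1 + (245 - 69363) = -1 - 69118 = -69119)
1/(V + W(74)) = 1/(-69119 + 1) = 1/(-69118) = -1/69118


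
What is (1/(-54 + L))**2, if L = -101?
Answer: 1/24025 ≈ 4.1623e-5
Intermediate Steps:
(1/(-54 + L))**2 = (1/(-54 - 101))**2 = (1/(-155))**2 = (-1/155)**2 = 1/24025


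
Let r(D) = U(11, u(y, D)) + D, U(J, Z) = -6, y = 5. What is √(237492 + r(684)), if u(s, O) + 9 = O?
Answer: √238170 ≈ 488.03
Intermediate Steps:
u(s, O) = -9 + O
r(D) = -6 + D
√(237492 + r(684)) = √(237492 + (-6 + 684)) = √(237492 + 678) = √238170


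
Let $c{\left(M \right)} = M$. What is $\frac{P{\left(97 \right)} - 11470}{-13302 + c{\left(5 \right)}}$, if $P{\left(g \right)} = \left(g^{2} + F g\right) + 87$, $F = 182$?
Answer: $- \frac{15680}{13297} \approx -1.1792$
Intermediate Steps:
$P{\left(g \right)} = 87 + g^{2} + 182 g$ ($P{\left(g \right)} = \left(g^{2} + 182 g\right) + 87 = 87 + g^{2} + 182 g$)
$\frac{P{\left(97 \right)} - 11470}{-13302 + c{\left(5 \right)}} = \frac{\left(87 + 97^{2} + 182 \cdot 97\right) - 11470}{-13302 + 5} = \frac{\left(87 + 9409 + 17654\right) + \left(-16241 + 4771\right)}{-13297} = \left(27150 - 11470\right) \left(- \frac{1}{13297}\right) = 15680 \left(- \frac{1}{13297}\right) = - \frac{15680}{13297}$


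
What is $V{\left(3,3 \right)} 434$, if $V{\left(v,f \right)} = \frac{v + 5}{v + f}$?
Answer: $\frac{1736}{3} \approx 578.67$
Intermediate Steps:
$V{\left(v,f \right)} = \frac{5 + v}{f + v}$
$V{\left(3,3 \right)} 434 = \frac{5 + 3}{3 + 3} \cdot 434 = \frac{1}{6} \cdot 8 \cdot 434 = \frac{4}{3} \cdot 434 = \frac{1736}{3}$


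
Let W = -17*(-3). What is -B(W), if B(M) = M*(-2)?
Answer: 102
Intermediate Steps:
W = 51
B(M) = -2*M
-B(W) = -(-2)*51 = -1*(-102) = 102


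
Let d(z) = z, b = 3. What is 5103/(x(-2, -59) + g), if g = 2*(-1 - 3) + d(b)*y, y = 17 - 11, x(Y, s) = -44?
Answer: -5103/34 ≈ -150.09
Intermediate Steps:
y = 6
g = 10 (g = 2*(-1 - 3) + 3*6 = 2*(-4) + 18 = -8 + 18 = 10)
5103/(x(-2, -59) + g) = 5103/(-44 + 10) = 5103/(-34) = 5103*(-1/34) = -5103/34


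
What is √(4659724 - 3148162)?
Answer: √1511562 ≈ 1229.5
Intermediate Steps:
√(4659724 - 3148162) = √1511562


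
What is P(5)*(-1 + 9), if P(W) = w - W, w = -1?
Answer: -48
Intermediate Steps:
P(W) = -1 - W
P(5)*(-1 + 9) = (-1 - 1*5)*(-1 + 9) = (-1 - 5)*8 = -6*8 = -48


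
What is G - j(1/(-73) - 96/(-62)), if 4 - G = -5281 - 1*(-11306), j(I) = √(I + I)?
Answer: -6021 - √15718798/2263 ≈ -6022.8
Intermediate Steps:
j(I) = √2*√I (j(I) = √(2*I) = √2*√I)
G = -6021 (G = 4 - (-5281 - 1*(-11306)) = 4 - (-5281 + 11306) = 4 - 1*6025 = 4 - 6025 = -6021)
G - j(1/(-73) - 96/(-62)) = -6021 - √2*√(1/(-73) - 96/(-62)) = -6021 - √2*√(1*(-1/73) - 96*(-1/62)) = -6021 - √2*√(-1/73 + 48/31) = -6021 - √2*√(3473/2263) = -6021 - √2*√7859399/2263 = -6021 - √15718798/2263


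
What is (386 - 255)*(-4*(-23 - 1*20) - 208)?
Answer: -4716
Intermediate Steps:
(386 - 255)*(-4*(-23 - 1*20) - 208) = 131*(-4*(-23 - 20) - 208) = 131*(-4*(-43) - 208) = 131*(172 - 208) = 131*(-36) = -4716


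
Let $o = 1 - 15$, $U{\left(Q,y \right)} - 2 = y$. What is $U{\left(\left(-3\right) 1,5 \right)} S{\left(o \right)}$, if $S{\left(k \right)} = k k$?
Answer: $1372$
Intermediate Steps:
$U{\left(Q,y \right)} = 2 + y$
$o = -14$
$S{\left(k \right)} = k^{2}$
$U{\left(\left(-3\right) 1,5 \right)} S{\left(o \right)} = \left(2 + 5\right) \left(-14\right)^{2} = 7 \cdot 196 = 1372$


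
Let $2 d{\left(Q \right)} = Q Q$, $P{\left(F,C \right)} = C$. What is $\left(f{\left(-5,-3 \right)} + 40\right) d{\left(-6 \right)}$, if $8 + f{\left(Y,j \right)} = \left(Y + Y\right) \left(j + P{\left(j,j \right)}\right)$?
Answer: $1656$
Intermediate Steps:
$f{\left(Y,j \right)} = -8 + 4 Y j$ ($f{\left(Y,j \right)} = -8 + \left(Y + Y\right) \left(j + j\right) = -8 + 2 Y 2 j = -8 + 4 Y j$)
$d{\left(Q \right)} = \frac{Q^{2}}{2}$ ($d{\left(Q \right)} = \frac{Q Q}{2} = \frac{Q^{2}}{2}$)
$\left(f{\left(-5,-3 \right)} + 40\right) d{\left(-6 \right)} = \left(\left(-8 + 4 \left(-5\right) \left(-3\right)\right) + 40\right) \frac{\left(-6\right)^{2}}{2} = \left(\left(-8 + 60\right) + 40\right) \frac{1}{2} \cdot 36 = \left(52 + 40\right) 18 = 92 \cdot 18 = 1656$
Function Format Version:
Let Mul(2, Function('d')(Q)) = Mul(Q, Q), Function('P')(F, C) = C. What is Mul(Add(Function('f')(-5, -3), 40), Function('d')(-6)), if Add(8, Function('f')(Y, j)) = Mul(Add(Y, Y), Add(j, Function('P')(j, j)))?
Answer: 1656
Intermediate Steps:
Function('f')(Y, j) = Add(-8, Mul(4, Y, j)) (Function('f')(Y, j) = Add(-8, Mul(Add(Y, Y), Add(j, j))) = Add(-8, Mul(Mul(2, Y), Mul(2, j))) = Add(-8, Mul(4, Y, j)))
Function('d')(Q) = Mul(Rational(1, 2), Pow(Q, 2)) (Function('d')(Q) = Mul(Rational(1, 2), Mul(Q, Q)) = Mul(Rational(1, 2), Pow(Q, 2)))
Mul(Add(Function('f')(-5, -3), 40), Function('d')(-6)) = Mul(Add(Add(-8, Mul(4, -5, -3)), 40), Mul(Rational(1, 2), Pow(-6, 2))) = Mul(Add(Add(-8, 60), 40), Mul(Rational(1, 2), 36)) = Mul(Add(52, 40), 18) = Mul(92, 18) = 1656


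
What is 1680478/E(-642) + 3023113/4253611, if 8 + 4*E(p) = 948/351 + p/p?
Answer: -3345309141809305/2139566333 ≈ -1.5635e+6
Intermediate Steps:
E(p) = -503/468 (E(p) = -2 + (948/351 + p/p)/4 = -2 + (948*(1/351) + 1)/4 = -2 + (316/117 + 1)/4 = -2 + (¼)*(433/117) = -2 + 433/468 = -503/468)
1680478/E(-642) + 3023113/4253611 = 1680478/(-503/468) + 3023113/4253611 = 1680478*(-468/503) + 3023113*(1/4253611) = -786463704/503 + 3023113/4253611 = -3345309141809305/2139566333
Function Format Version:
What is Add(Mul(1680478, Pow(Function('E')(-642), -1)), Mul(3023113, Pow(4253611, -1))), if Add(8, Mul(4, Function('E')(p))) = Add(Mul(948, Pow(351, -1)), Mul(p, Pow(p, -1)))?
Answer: Rational(-3345309141809305, 2139566333) ≈ -1.5635e+6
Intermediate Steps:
Function('E')(p) = Rational(-503, 468) (Function('E')(p) = Add(-2, Mul(Rational(1, 4), Add(Mul(948, Pow(351, -1)), Mul(p, Pow(p, -1))))) = Add(-2, Mul(Rational(1, 4), Add(Mul(948, Rational(1, 351)), 1))) = Add(-2, Mul(Rational(1, 4), Add(Rational(316, 117), 1))) = Add(-2, Mul(Rational(1, 4), Rational(433, 117))) = Add(-2, Rational(433, 468)) = Rational(-503, 468))
Add(Mul(1680478, Pow(Function('E')(-642), -1)), Mul(3023113, Pow(4253611, -1))) = Add(Mul(1680478, Pow(Rational(-503, 468), -1)), Mul(3023113, Pow(4253611, -1))) = Add(Mul(1680478, Rational(-468, 503)), Mul(3023113, Rational(1, 4253611))) = Add(Rational(-786463704, 503), Rational(3023113, 4253611)) = Rational(-3345309141809305, 2139566333)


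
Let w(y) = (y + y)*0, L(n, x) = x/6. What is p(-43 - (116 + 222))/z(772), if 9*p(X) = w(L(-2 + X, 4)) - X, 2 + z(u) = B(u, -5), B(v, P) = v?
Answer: 127/2310 ≈ 0.054978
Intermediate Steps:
L(n, x) = x/6 (L(n, x) = x*(⅙) = x/6)
w(y) = 0 (w(y) = (2*y)*0 = 0)
z(u) = -2 + u
p(X) = -X/9 (p(X) = (0 - X)/9 = (-X)/9 = -X/9)
p(-43 - (116 + 222))/z(772) = (-(-43 - (116 + 222))/9)/(-2 + 772) = -(-43 - 1*338)/9/770 = -(-43 - 338)/9*(1/770) = -⅑*(-381)*(1/770) = (127/3)*(1/770) = 127/2310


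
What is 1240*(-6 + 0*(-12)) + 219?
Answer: -7221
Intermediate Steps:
1240*(-6 + 0*(-12)) + 219 = 1240*(-6 + 0) + 219 = 1240*(-6) + 219 = -7440 + 219 = -7221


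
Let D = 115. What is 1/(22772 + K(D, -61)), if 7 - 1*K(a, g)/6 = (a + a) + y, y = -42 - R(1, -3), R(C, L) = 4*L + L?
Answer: 1/21596 ≈ 4.6305e-5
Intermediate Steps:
R(C, L) = 5*L
y = -27 (y = -42 - 5*(-3) = -42 - 1*(-15) = -42 + 15 = -27)
K(a, g) = 204 - 12*a (K(a, g) = 42 - 6*((a + a) - 27) = 42 - 6*(2*a - 27) = 42 - 6*(-27 + 2*a) = 42 + (162 - 12*a) = 204 - 12*a)
1/(22772 + K(D, -61)) = 1/(22772 + (204 - 12*115)) = 1/(22772 + (204 - 1380)) = 1/(22772 - 1176) = 1/21596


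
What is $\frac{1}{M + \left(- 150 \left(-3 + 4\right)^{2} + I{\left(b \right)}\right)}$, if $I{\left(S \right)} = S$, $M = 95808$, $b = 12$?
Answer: $\frac{1}{95670} \approx 1.0453 \cdot 10^{-5}$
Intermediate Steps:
$\frac{1}{M + \left(- 150 \left(-3 + 4\right)^{2} + I{\left(b \right)}\right)} = \frac{1}{95808 + \left(- 150 \left(-3 + 4\right)^{2} + 12\right)} = \frac{1}{95808 + \left(- 150 \cdot 1^{2} + 12\right)} = \frac{1}{95808 + \left(\left(-150\right) 1 + 12\right)} = \frac{1}{95808 + \left(-150 + 12\right)} = \frac{1}{95808 - 138} = \frac{1}{95670}$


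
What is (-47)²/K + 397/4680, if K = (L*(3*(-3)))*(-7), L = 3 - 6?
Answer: -1140343/98280 ≈ -11.603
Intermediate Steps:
L = -3
K = -189 (K = -9*(-3)*(-7) = -3*(-9)*(-7) = 27*(-7) = -189)
(-47)²/K + 397/4680 = (-47)²/(-189) + 397/4680 = 2209*(-1/189) + 397*(1/4680) = -2209/189 + 397/4680 = -1140343/98280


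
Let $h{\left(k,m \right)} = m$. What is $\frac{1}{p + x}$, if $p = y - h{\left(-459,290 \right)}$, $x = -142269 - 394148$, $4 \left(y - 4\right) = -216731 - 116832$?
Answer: $- \frac{4}{2480375} \approx -1.6127 \cdot 10^{-6}$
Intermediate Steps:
$y = - \frac{333547}{4}$ ($y = 4 + \frac{-216731 - 116832}{4} = 4 + \frac{1}{4} \left(-333563\right) = 4 - \frac{333563}{4} = - \frac{333547}{4} \approx -83387.0$)
$x = -536417$
$p = - \frac{334707}{4}$ ($p = - \frac{333547}{4} - 290 = - \frac{334707}{4} \approx -83677.0$)
$\frac{1}{p + x} = \frac{1}{- \frac{334707}{4} - 536417} = \frac{1}{- \frac{2480375}{4}} = - \frac{4}{2480375}$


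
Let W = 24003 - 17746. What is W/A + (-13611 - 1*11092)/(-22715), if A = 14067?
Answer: 69946408/45647415 ≈ 1.5323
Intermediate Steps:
W = 6257
W/A + (-13611 - 1*11092)/(-22715) = 6257/14067 + (-13611 - 1*11092)/(-22715) = 6257*(1/14067) + (-13611 - 11092)*(-1/22715) = 6257/14067 - 24703*(-1/22715) = 6257/14067 + 3529/3245 = 69946408/45647415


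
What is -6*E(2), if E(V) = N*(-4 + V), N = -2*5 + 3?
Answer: -84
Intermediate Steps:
N = -7 (N = -10 + 3 = -7)
E(V) = 28 - 7*V (E(V) = -7*(-4 + V) = 28 - 7*V)
-6*E(2) = -6*(28 - 7*2) = -6*(28 - 14) = -6*14 = -84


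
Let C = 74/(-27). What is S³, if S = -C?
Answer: 405224/19683 ≈ 20.588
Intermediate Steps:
C = -74/27 (C = 74*(-1/27) = -74/27 ≈ -2.7407)
S = 74/27 (S = -1*(-74/27) = 74/27 ≈ 2.7407)
S³ = (74/27)³ = 405224/19683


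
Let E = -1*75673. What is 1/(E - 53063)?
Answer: -1/128736 ≈ -7.7678e-6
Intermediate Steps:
E = -75673
1/(E - 53063) = 1/(-75673 - 53063) = 1/(-128736) = -1/128736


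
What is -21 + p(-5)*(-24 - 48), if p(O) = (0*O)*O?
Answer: -21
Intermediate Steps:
p(O) = 0 (p(O) = 0*O = 0)
-21 + p(-5)*(-24 - 48) = -21 + 0*(-24 - 48) = -21 + 0*(-72) = -21 + 0 = -21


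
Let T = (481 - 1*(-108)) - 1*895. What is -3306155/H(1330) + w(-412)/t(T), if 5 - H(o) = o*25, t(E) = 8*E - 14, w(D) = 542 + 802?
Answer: 809507233/8184919 ≈ 98.902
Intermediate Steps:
w(D) = 1344
T = -306 (T = (481 + 108) - 895 = 589 - 895 = -306)
t(E) = -14 + 8*E
H(o) = 5 - 25*o (H(o) = 5 - o*25 = 5 - 25*o)
-3306155/H(1330) + w(-412)/t(T) = -3306155/(5 - 25*1330) + 1344/(-14 + 8*(-306)) = -3306155/(5 - 33250) + 1344/(-14 - 2448) = -3306155/(-33245) + 1344/(-2462) = -3306155*(-1/33245) + 1344*(-1/2462) = 661231/6649 - 672/1231 = 809507233/8184919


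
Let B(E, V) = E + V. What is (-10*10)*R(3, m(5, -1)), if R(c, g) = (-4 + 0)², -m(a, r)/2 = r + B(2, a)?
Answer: -1600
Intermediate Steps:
m(a, r) = -4 - 2*a - 2*r (m(a, r) = -2*(r + (2 + a)) = -2*(2 + a + r) = -4 - 2*a - 2*r)
R(c, g) = 16 (R(c, g) = (-4)² = 16)
(-10*10)*R(3, m(5, -1)) = -10*10*16 = -100*16 = -1600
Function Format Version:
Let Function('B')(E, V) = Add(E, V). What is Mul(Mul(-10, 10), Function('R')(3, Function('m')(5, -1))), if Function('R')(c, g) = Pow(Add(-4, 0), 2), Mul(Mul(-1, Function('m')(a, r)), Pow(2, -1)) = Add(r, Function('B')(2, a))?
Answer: -1600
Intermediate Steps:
Function('m')(a, r) = Add(-4, Mul(-2, a), Mul(-2, r)) (Function('m')(a, r) = Mul(-2, Add(r, Add(2, a))) = Mul(-2, Add(2, a, r)) = Add(-4, Mul(-2, a), Mul(-2, r)))
Function('R')(c, g) = 16 (Function('R')(c, g) = Pow(-4, 2) = 16)
Mul(Mul(-10, 10), Function('R')(3, Function('m')(5, -1))) = Mul(Mul(-10, 10), 16) = Mul(-100, 16) = -1600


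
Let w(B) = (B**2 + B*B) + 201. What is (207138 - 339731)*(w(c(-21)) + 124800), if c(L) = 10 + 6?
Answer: -16642145209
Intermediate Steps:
c(L) = 16
w(B) = 201 + 2*B**2 (w(B) = (B**2 + B**2) + 201 = 2*B**2 + 201 = 201 + 2*B**2)
(207138 - 339731)*(w(c(-21)) + 124800) = (207138 - 339731)*((201 + 2*16**2) + 124800) = -132593*((201 + 2*256) + 124800) = -132593*((201 + 512) + 124800) = -132593*(713 + 124800) = -132593*125513 = -16642145209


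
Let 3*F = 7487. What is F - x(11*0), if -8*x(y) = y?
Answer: 7487/3 ≈ 2495.7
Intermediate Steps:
x(y) = -y/8
F = 7487/3 (F = (⅓)*7487 = 7487/3 ≈ 2495.7)
F - x(11*0) = 7487/3 - (-1)*11*0/8 = 7487/3 - (-1)*0/8 = 7487/3 - 1*0 = 7487/3 + 0 = 7487/3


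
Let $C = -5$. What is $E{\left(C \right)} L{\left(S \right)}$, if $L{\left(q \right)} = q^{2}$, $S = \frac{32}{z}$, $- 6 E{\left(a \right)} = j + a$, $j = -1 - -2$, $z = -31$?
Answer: $\frac{2048}{2883} \approx 0.71037$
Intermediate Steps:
$j = 1$ ($j = -1 + 2 = 1$)
$E{\left(a \right)} = - \frac{1}{6} - \frac{a}{6}$ ($E{\left(a \right)} = - \frac{1 + a}{6} = - \frac{1}{6} - \frac{a}{6}$)
$S = - \frac{32}{31}$ ($S = \frac{32}{-31} = 32 \left(- \frac{1}{31}\right) = - \frac{32}{31} \approx -1.0323$)
$E{\left(C \right)} L{\left(S \right)} = \left(- \frac{1}{6} - - \frac{5}{6}\right) \left(- \frac{32}{31}\right)^{2} = \left(- \frac{1}{6} + \frac{5}{6}\right) \frac{1024}{961} = \frac{2}{3} \cdot \frac{1024}{961} = \frac{2048}{2883}$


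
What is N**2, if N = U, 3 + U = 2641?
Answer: 6959044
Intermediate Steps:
U = 2638 (U = -3 + 2641 = 2638)
N = 2638
N**2 = 2638**2 = 6959044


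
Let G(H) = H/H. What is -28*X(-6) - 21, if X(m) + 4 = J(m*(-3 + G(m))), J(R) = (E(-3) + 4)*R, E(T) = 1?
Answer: -1589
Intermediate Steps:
G(H) = 1
J(R) = 5*R (J(R) = (1 + 4)*R = 5*R)
X(m) = -4 - 10*m (X(m) = -4 + 5*(m*(-3 + 1)) = -4 + 5*(m*(-2)) = -4 + 5*(-2*m) = -4 - 10*m)
-28*X(-6) - 21 = -28*(-4 - 10*(-6)) - 21 = -28*(-4 + 60) - 21 = -28*56 - 21 = -1568 - 21 = -1589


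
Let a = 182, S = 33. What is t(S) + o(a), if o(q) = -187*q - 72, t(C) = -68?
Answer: -34174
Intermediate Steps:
o(q) = -72 - 187*q
t(S) + o(a) = -68 + (-72 - 187*182) = -68 + (-72 - 34034) = -68 - 34106 = -34174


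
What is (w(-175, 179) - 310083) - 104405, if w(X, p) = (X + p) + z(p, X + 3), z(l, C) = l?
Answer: -414305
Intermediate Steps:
w(X, p) = X + 2*p (w(X, p) = (X + p) + p = X + 2*p)
(w(-175, 179) - 310083) - 104405 = ((-175 + 2*179) - 310083) - 104405 = ((-175 + 358) - 310083) - 104405 = (183 - 310083) - 104405 = -309900 - 104405 = -414305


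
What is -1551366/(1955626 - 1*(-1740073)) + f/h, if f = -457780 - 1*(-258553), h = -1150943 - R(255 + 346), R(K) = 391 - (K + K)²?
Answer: -1191562404693/1084576785530 ≈ -1.0986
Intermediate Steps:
R(K) = 391 - 4*K² (R(K) = 391 - (2*K)² = 391 - 4*K²)
h = 293470 (h = -1150943 - (391 - 4*(255 + 346)²) = -1150943 - (391 - 4*601²) = -1150943 - (391 - 4*361201) = -1150943 - (391 - 1444804) = -1150943 - 1*(-1444413) = -1150943 + 1444413 = 293470)
f = -199227 (f = -457780 + 258553 = -199227)
-1551366/(1955626 - 1*(-1740073)) + f/h = -1551366/(1955626 - 1*(-1740073)) - 199227/293470 = -1551366/(1955626 + 1740073) - 199227*1/293470 = -1551366/3695699 - 199227/293470 = -1191562404693/1084576785530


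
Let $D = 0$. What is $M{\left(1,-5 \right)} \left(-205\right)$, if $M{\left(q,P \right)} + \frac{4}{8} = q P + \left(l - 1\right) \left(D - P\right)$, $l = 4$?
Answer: $- \frac{3895}{2} \approx -1947.5$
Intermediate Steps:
$M{\left(q,P \right)} = - \frac{1}{2} - 3 P + P q$ ($M{\left(q,P \right)} = - \frac{1}{2} + \left(q P + \left(4 - 1\right) \left(0 - P\right)\right) = - \frac{1}{2} + \left(P q + 3 \left(- P\right)\right) = - \frac{1}{2} + \left(P q - 3 P\right) = - \frac{1}{2} + \left(- 3 P + P q\right) = - \frac{1}{2} - 3 P + P q$)
$M{\left(1,-5 \right)} \left(-205\right) = \left(- \frac{1}{2} - -15 - 5\right) \left(-205\right) = \left(- \frac{1}{2} + 15 - 5\right) \left(-205\right) = \frac{19}{2} \left(-205\right) = - \frac{3895}{2}$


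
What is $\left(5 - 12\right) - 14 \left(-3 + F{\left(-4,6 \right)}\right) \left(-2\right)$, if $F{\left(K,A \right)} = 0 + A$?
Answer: $77$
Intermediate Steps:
$F{\left(K,A \right)} = A$
$\left(5 - 12\right) - 14 \left(-3 + F{\left(-4,6 \right)}\right) \left(-2\right) = \left(5 - 12\right) - 14 \left(-3 + 6\right) \left(-2\right) = \left(5 - 12\right) - 14 \cdot 3 \left(-2\right) = -7 - -84 = -7 + 84 = 77$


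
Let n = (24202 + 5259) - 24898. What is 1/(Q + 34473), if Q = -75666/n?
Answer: 1521/52408211 ≈ 2.9022e-5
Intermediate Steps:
n = 4563 (n = 29461 - 24898 = 4563)
Q = -25222/1521 (Q = -75666/4563 = -75666*1/4563 = -25222/1521 ≈ -16.583)
1/(Q + 34473) = 1/(-25222/1521 + 34473) = 1/(52408211/1521) = 1521/52408211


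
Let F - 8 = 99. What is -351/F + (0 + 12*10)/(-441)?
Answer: -55877/15729 ≈ -3.5525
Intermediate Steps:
F = 107 (F = 8 + 99 = 107)
-351/F + (0 + 12*10)/(-441) = -351/107 + (0 + 12*10)/(-441) = -351*1/107 + (0 + 120)*(-1/441) = -351/107 + 120*(-1/441) = -351/107 - 40/147 = -55877/15729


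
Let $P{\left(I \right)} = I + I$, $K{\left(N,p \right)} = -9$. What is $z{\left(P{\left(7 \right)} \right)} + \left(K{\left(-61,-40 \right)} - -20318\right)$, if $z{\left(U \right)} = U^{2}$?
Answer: $20505$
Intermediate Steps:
$P{\left(I \right)} = 2 I$
$z{\left(P{\left(7 \right)} \right)} + \left(K{\left(-61,-40 \right)} - -20318\right) = \left(2 \cdot 7\right)^{2} - -20309 = 14^{2} + \left(-9 + 20318\right) = 196 + 20309 = 20505$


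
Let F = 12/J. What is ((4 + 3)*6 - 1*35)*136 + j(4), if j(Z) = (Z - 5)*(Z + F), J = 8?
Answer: 1893/2 ≈ 946.50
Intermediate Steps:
F = 3/2 (F = 12/8 = 12*(1/8) = 3/2 ≈ 1.5000)
j(Z) = (-5 + Z)*(3/2 + Z) (j(Z) = (Z - 5)*(Z + 3/2) = (-5 + Z)*(3/2 + Z))
((4 + 3)*6 - 1*35)*136 + j(4) = ((4 + 3)*6 - 1*35)*136 + (-15/2 + 4**2 - 7/2*4) = (7*6 - 35)*136 + (-15/2 + 16 - 14) = (42 - 35)*136 - 11/2 = 7*136 - 11/2 = 952 - 11/2 = 1893/2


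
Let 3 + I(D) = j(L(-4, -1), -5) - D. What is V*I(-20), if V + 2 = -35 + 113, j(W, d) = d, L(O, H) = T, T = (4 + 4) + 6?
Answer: 912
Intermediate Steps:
T = 14 (T = 8 + 6 = 14)
L(O, H) = 14
I(D) = -8 - D (I(D) = -3 + (-5 - D) = -8 - D)
V = 76 (V = -2 + (-35 + 113) = -2 + 78 = 76)
V*I(-20) = 76*(-8 - 1*(-20)) = 76*(-8 + 20) = 76*12 = 912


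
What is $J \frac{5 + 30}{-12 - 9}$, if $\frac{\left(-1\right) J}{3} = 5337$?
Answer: $26685$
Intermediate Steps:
$J = -16011$ ($J = \left(-3\right) 5337 = -16011$)
$J \frac{5 + 30}{-12 - 9} = - 16011 \frac{5 + 30}{-12 - 9} = - 16011 \frac{35}{-21} = - 16011 \cdot 35 \left(- \frac{1}{21}\right) = \left(-16011\right) \left(- \frac{5}{3}\right) = 26685$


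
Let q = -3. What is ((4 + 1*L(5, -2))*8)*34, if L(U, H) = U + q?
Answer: 1632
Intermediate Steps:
L(U, H) = -3 + U (L(U, H) = U - 3 = -3 + U)
((4 + 1*L(5, -2))*8)*34 = ((4 + 1*(-3 + 5))*8)*34 = ((4 + 1*2)*8)*34 = ((4 + 2)*8)*34 = (6*8)*34 = 48*34 = 1632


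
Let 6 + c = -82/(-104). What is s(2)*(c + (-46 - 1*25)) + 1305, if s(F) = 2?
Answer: 29967/26 ≈ 1152.6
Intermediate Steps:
c = -271/52 (c = -6 - 82/(-104) = -6 - 82*(-1/104) = -6 + 41/52 = -271/52 ≈ -5.2115)
s(2)*(c + (-46 - 1*25)) + 1305 = 2*(-271/52 + (-46 - 1*25)) + 1305 = 2*(-271/52 + (-46 - 25)) + 1305 = 2*(-271/52 - 71) + 1305 = 2*(-3963/52) + 1305 = -3963/26 + 1305 = 29967/26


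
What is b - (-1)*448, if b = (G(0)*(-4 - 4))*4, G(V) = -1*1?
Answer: 480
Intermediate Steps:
G(V) = -1
b = 32 (b = -(-4 - 4)*4 = -1*(-8)*4 = 8*4 = 32)
b - (-1)*448 = 32 - (-1)*448 = 32 - 1*(-448) = 32 + 448 = 480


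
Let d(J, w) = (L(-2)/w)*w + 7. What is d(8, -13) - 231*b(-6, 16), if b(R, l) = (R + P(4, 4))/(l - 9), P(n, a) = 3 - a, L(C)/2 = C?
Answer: 234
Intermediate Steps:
L(C) = 2*C
b(R, l) = (-1 + R)/(-9 + l) (b(R, l) = (R + (3 - 1*4))/(l - 9) = (R + (3 - 4))/(-9 + l) = (R - 1)/(-9 + l) = (-1 + R)/(-9 + l))
d(J, w) = 3 (d(J, w) = ((2*(-2))/w)*w + 7 = (-4/w)*w + 7 = -4 + 7 = 3)
d(8, -13) - 231*b(-6, 16) = 3 - 231*(-1 - 6)/(-9 + 16) = 3 - 231*(-7)/7 = 3 - 33*(-7) = 3 - 231*(-1) = 3 + 231 = 234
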